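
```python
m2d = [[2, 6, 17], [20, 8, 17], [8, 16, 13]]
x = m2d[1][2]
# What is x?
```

m2d[1] = [20, 8, 17]. Taking column 2 of that row yields 17.

17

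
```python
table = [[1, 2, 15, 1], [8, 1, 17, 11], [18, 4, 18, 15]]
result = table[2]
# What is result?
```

table has 3 rows. Row 2 is [18, 4, 18, 15].

[18, 4, 18, 15]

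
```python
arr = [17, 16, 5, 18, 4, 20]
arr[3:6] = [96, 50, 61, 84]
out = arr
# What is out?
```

arr starts as [17, 16, 5, 18, 4, 20] (length 6). The slice arr[3:6] covers indices [3, 4, 5] with values [18, 4, 20]. Replacing that slice with [96, 50, 61, 84] (different length) produces [17, 16, 5, 96, 50, 61, 84].

[17, 16, 5, 96, 50, 61, 84]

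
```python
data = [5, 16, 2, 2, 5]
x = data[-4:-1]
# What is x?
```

data has length 5. The slice data[-4:-1] selects indices [1, 2, 3] (1->16, 2->2, 3->2), giving [16, 2, 2].

[16, 2, 2]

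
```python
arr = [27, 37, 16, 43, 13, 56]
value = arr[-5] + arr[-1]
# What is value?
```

arr has length 6. Negative index -5 maps to positive index 6 + (-5) = 1. arr[1] = 37.
arr has length 6. Negative index -1 maps to positive index 6 + (-1) = 5. arr[5] = 56.
Sum: 37 + 56 = 93.

93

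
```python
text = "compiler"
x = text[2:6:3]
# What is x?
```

text has length 8. The slice text[2:6:3] selects indices [2, 5] (2->'m', 5->'l'), giving 'ml'.

'ml'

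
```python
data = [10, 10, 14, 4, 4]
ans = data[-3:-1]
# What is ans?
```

data has length 5. The slice data[-3:-1] selects indices [2, 3] (2->14, 3->4), giving [14, 4].

[14, 4]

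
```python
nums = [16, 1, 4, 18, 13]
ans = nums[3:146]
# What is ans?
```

nums has length 5. The slice nums[3:146] selects indices [3, 4] (3->18, 4->13), giving [18, 13].

[18, 13]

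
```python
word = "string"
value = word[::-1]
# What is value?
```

word has length 6. The slice word[::-1] selects indices [5, 4, 3, 2, 1, 0] (5->'g', 4->'n', 3->'i', 2->'r', 1->'t', 0->'s'), giving 'gnirts'.

'gnirts'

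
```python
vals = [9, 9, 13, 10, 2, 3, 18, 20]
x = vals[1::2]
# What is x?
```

vals has length 8. The slice vals[1::2] selects indices [1, 3, 5, 7] (1->9, 3->10, 5->3, 7->20), giving [9, 10, 3, 20].

[9, 10, 3, 20]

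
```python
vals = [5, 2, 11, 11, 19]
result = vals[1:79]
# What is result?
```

vals has length 5. The slice vals[1:79] selects indices [1, 2, 3, 4] (1->2, 2->11, 3->11, 4->19), giving [2, 11, 11, 19].

[2, 11, 11, 19]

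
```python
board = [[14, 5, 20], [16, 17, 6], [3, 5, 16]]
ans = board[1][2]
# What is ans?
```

board[1] = [16, 17, 6]. Taking column 2 of that row yields 6.

6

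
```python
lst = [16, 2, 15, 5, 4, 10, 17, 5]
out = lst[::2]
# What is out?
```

lst has length 8. The slice lst[::2] selects indices [0, 2, 4, 6] (0->16, 2->15, 4->4, 6->17), giving [16, 15, 4, 17].

[16, 15, 4, 17]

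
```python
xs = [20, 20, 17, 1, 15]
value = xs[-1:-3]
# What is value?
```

xs has length 5. The slice xs[-1:-3] resolves to an empty index range, so the result is [].

[]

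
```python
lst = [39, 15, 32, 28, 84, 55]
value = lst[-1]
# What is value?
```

lst has length 6. Negative index -1 maps to positive index 6 + (-1) = 5. lst[5] = 55.

55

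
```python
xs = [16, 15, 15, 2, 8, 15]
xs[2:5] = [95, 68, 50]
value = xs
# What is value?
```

xs starts as [16, 15, 15, 2, 8, 15] (length 6). The slice xs[2:5] covers indices [2, 3, 4] with values [15, 2, 8]. Replacing that slice with [95, 68, 50] (same length) produces [16, 15, 95, 68, 50, 15].

[16, 15, 95, 68, 50, 15]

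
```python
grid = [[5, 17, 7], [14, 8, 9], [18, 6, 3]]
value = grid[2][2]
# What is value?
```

grid[2] = [18, 6, 3]. Taking column 2 of that row yields 3.

3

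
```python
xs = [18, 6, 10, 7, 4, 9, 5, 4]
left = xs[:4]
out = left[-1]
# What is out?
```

xs has length 8. The slice xs[:4] selects indices [0, 1, 2, 3] (0->18, 1->6, 2->10, 3->7), giving [18, 6, 10, 7]. So left = [18, 6, 10, 7]. Then left[-1] = 7.

7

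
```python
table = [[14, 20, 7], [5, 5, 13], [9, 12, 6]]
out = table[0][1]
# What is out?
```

table[0] = [14, 20, 7]. Taking column 1 of that row yields 20.

20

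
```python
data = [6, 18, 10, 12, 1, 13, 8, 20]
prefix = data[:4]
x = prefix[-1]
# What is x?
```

data has length 8. The slice data[:4] selects indices [0, 1, 2, 3] (0->6, 1->18, 2->10, 3->12), giving [6, 18, 10, 12]. So prefix = [6, 18, 10, 12]. Then prefix[-1] = 12.

12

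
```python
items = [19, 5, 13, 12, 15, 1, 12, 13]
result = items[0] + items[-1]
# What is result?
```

items has length 8. items[0] = 19.
items has length 8. Negative index -1 maps to positive index 8 + (-1) = 7. items[7] = 13.
Sum: 19 + 13 = 32.

32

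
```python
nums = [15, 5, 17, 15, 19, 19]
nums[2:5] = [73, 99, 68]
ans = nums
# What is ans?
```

nums starts as [15, 5, 17, 15, 19, 19] (length 6). The slice nums[2:5] covers indices [2, 3, 4] with values [17, 15, 19]. Replacing that slice with [73, 99, 68] (same length) produces [15, 5, 73, 99, 68, 19].

[15, 5, 73, 99, 68, 19]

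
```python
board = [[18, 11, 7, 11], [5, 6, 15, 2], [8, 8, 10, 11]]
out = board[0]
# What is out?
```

board has 3 rows. Row 0 is [18, 11, 7, 11].

[18, 11, 7, 11]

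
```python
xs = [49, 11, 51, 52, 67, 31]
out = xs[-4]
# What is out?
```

xs has length 6. Negative index -4 maps to positive index 6 + (-4) = 2. xs[2] = 51.

51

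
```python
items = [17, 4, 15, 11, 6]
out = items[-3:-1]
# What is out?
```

items has length 5. The slice items[-3:-1] selects indices [2, 3] (2->15, 3->11), giving [15, 11].

[15, 11]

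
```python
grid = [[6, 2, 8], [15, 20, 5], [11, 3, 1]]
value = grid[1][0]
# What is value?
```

grid[1] = [15, 20, 5]. Taking column 0 of that row yields 15.

15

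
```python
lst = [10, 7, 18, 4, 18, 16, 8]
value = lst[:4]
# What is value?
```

lst has length 7. The slice lst[:4] selects indices [0, 1, 2, 3] (0->10, 1->7, 2->18, 3->4), giving [10, 7, 18, 4].

[10, 7, 18, 4]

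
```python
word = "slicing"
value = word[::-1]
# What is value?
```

word has length 7. The slice word[::-1] selects indices [6, 5, 4, 3, 2, 1, 0] (6->'g', 5->'n', 4->'i', 3->'c', 2->'i', 1->'l', 0->'s'), giving 'gnicils'.

'gnicils'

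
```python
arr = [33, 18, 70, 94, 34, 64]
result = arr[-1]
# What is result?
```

arr has length 6. Negative index -1 maps to positive index 6 + (-1) = 5. arr[5] = 64.

64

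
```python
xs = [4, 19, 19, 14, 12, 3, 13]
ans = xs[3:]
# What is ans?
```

xs has length 7. The slice xs[3:] selects indices [3, 4, 5, 6] (3->14, 4->12, 5->3, 6->13), giving [14, 12, 3, 13].

[14, 12, 3, 13]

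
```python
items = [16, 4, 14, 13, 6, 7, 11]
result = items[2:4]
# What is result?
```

items has length 7. The slice items[2:4] selects indices [2, 3] (2->14, 3->13), giving [14, 13].

[14, 13]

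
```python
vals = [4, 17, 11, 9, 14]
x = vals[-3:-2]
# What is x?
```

vals has length 5. The slice vals[-3:-2] selects indices [2] (2->11), giving [11].

[11]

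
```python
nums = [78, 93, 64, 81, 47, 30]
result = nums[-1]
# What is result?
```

nums has length 6. Negative index -1 maps to positive index 6 + (-1) = 5. nums[5] = 30.

30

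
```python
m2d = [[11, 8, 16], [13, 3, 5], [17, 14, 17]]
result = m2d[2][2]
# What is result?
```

m2d[2] = [17, 14, 17]. Taking column 2 of that row yields 17.

17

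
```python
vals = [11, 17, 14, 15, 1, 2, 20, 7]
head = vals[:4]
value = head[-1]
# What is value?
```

vals has length 8. The slice vals[:4] selects indices [0, 1, 2, 3] (0->11, 1->17, 2->14, 3->15), giving [11, 17, 14, 15]. So head = [11, 17, 14, 15]. Then head[-1] = 15.

15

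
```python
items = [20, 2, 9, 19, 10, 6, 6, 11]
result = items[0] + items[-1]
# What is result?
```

items has length 8. items[0] = 20.
items has length 8. Negative index -1 maps to positive index 8 + (-1) = 7. items[7] = 11.
Sum: 20 + 11 = 31.

31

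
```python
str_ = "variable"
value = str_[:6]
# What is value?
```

str_ has length 8. The slice str_[:6] selects indices [0, 1, 2, 3, 4, 5] (0->'v', 1->'a', 2->'r', 3->'i', 4->'a', 5->'b'), giving 'variab'.

'variab'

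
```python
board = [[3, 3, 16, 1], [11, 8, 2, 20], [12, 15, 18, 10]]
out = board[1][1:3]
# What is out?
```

board[1] = [11, 8, 2, 20]. board[1] has length 4. The slice board[1][1:3] selects indices [1, 2] (1->8, 2->2), giving [8, 2].

[8, 2]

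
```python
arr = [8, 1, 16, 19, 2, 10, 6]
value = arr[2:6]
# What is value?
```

arr has length 7. The slice arr[2:6] selects indices [2, 3, 4, 5] (2->16, 3->19, 4->2, 5->10), giving [16, 19, 2, 10].

[16, 19, 2, 10]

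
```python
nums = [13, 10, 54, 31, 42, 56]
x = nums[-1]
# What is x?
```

nums has length 6. Negative index -1 maps to positive index 6 + (-1) = 5. nums[5] = 56.

56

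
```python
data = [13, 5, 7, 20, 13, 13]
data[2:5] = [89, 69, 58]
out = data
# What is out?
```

data starts as [13, 5, 7, 20, 13, 13] (length 6). The slice data[2:5] covers indices [2, 3, 4] with values [7, 20, 13]. Replacing that slice with [89, 69, 58] (same length) produces [13, 5, 89, 69, 58, 13].

[13, 5, 89, 69, 58, 13]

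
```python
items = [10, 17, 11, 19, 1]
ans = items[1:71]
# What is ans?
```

items has length 5. The slice items[1:71] selects indices [1, 2, 3, 4] (1->17, 2->11, 3->19, 4->1), giving [17, 11, 19, 1].

[17, 11, 19, 1]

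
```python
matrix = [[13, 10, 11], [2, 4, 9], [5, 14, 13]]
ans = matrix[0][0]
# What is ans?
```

matrix[0] = [13, 10, 11]. Taking column 0 of that row yields 13.

13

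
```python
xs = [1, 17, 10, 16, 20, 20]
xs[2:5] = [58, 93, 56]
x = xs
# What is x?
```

xs starts as [1, 17, 10, 16, 20, 20] (length 6). The slice xs[2:5] covers indices [2, 3, 4] with values [10, 16, 20]. Replacing that slice with [58, 93, 56] (same length) produces [1, 17, 58, 93, 56, 20].

[1, 17, 58, 93, 56, 20]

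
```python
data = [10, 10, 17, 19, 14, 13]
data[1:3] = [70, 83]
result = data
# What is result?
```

data starts as [10, 10, 17, 19, 14, 13] (length 6). The slice data[1:3] covers indices [1, 2] with values [10, 17]. Replacing that slice with [70, 83] (same length) produces [10, 70, 83, 19, 14, 13].

[10, 70, 83, 19, 14, 13]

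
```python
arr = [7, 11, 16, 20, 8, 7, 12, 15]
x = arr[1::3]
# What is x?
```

arr has length 8. The slice arr[1::3] selects indices [1, 4, 7] (1->11, 4->8, 7->15), giving [11, 8, 15].

[11, 8, 15]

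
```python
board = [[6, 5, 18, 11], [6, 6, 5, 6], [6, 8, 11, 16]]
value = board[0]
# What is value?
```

board has 3 rows. Row 0 is [6, 5, 18, 11].

[6, 5, 18, 11]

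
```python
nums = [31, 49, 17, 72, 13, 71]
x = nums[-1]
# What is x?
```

nums has length 6. Negative index -1 maps to positive index 6 + (-1) = 5. nums[5] = 71.

71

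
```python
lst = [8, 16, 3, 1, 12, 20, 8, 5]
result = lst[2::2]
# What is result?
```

lst has length 8. The slice lst[2::2] selects indices [2, 4, 6] (2->3, 4->12, 6->8), giving [3, 12, 8].

[3, 12, 8]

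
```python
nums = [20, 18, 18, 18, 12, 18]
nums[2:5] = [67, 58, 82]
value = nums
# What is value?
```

nums starts as [20, 18, 18, 18, 12, 18] (length 6). The slice nums[2:5] covers indices [2, 3, 4] with values [18, 18, 12]. Replacing that slice with [67, 58, 82] (same length) produces [20, 18, 67, 58, 82, 18].

[20, 18, 67, 58, 82, 18]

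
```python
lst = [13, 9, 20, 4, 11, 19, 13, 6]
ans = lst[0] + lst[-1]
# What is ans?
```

lst has length 8. lst[0] = 13.
lst has length 8. Negative index -1 maps to positive index 8 + (-1) = 7. lst[7] = 6.
Sum: 13 + 6 = 19.

19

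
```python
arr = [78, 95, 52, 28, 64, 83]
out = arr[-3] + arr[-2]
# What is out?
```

arr has length 6. Negative index -3 maps to positive index 6 + (-3) = 3. arr[3] = 28.
arr has length 6. Negative index -2 maps to positive index 6 + (-2) = 4. arr[4] = 64.
Sum: 28 + 64 = 92.

92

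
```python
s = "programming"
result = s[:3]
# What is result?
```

s has length 11. The slice s[:3] selects indices [0, 1, 2] (0->'p', 1->'r', 2->'o'), giving 'pro'.

'pro'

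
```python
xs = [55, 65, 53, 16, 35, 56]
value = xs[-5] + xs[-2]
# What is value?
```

xs has length 6. Negative index -5 maps to positive index 6 + (-5) = 1. xs[1] = 65.
xs has length 6. Negative index -2 maps to positive index 6 + (-2) = 4. xs[4] = 35.
Sum: 65 + 35 = 100.

100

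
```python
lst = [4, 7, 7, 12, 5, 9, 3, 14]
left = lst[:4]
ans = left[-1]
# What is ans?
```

lst has length 8. The slice lst[:4] selects indices [0, 1, 2, 3] (0->4, 1->7, 2->7, 3->12), giving [4, 7, 7, 12]. So left = [4, 7, 7, 12]. Then left[-1] = 12.

12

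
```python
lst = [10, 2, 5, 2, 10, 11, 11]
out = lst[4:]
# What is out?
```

lst has length 7. The slice lst[4:] selects indices [4, 5, 6] (4->10, 5->11, 6->11), giving [10, 11, 11].

[10, 11, 11]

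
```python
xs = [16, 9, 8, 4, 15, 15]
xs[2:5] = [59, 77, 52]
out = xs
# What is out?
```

xs starts as [16, 9, 8, 4, 15, 15] (length 6). The slice xs[2:5] covers indices [2, 3, 4] with values [8, 4, 15]. Replacing that slice with [59, 77, 52] (same length) produces [16, 9, 59, 77, 52, 15].

[16, 9, 59, 77, 52, 15]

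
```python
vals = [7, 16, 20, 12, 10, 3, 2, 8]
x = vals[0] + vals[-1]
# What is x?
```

vals has length 8. vals[0] = 7.
vals has length 8. Negative index -1 maps to positive index 8 + (-1) = 7. vals[7] = 8.
Sum: 7 + 8 = 15.

15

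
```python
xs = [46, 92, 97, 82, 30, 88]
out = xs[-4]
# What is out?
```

xs has length 6. Negative index -4 maps to positive index 6 + (-4) = 2. xs[2] = 97.

97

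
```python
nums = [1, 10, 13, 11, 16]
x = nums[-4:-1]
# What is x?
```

nums has length 5. The slice nums[-4:-1] selects indices [1, 2, 3] (1->10, 2->13, 3->11), giving [10, 13, 11].

[10, 13, 11]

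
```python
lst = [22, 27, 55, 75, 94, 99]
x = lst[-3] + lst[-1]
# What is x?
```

lst has length 6. Negative index -3 maps to positive index 6 + (-3) = 3. lst[3] = 75.
lst has length 6. Negative index -1 maps to positive index 6 + (-1) = 5. lst[5] = 99.
Sum: 75 + 99 = 174.

174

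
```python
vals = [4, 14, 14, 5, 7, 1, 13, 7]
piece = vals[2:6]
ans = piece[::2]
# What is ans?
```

vals has length 8. The slice vals[2:6] selects indices [2, 3, 4, 5] (2->14, 3->5, 4->7, 5->1), giving [14, 5, 7, 1]. So piece = [14, 5, 7, 1]. piece has length 4. The slice piece[::2] selects indices [0, 2] (0->14, 2->7), giving [14, 7].

[14, 7]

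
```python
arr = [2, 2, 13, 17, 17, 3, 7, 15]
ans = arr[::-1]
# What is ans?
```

arr has length 8. The slice arr[::-1] selects indices [7, 6, 5, 4, 3, 2, 1, 0] (7->15, 6->7, 5->3, 4->17, 3->17, 2->13, 1->2, 0->2), giving [15, 7, 3, 17, 17, 13, 2, 2].

[15, 7, 3, 17, 17, 13, 2, 2]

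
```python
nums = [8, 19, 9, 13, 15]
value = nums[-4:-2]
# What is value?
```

nums has length 5. The slice nums[-4:-2] selects indices [1, 2] (1->19, 2->9), giving [19, 9].

[19, 9]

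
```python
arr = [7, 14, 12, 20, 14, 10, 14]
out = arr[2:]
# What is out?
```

arr has length 7. The slice arr[2:] selects indices [2, 3, 4, 5, 6] (2->12, 3->20, 4->14, 5->10, 6->14), giving [12, 20, 14, 10, 14].

[12, 20, 14, 10, 14]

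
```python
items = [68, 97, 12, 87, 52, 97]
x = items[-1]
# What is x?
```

items has length 6. Negative index -1 maps to positive index 6 + (-1) = 5. items[5] = 97.

97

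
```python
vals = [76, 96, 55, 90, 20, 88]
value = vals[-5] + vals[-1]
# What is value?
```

vals has length 6. Negative index -5 maps to positive index 6 + (-5) = 1. vals[1] = 96.
vals has length 6. Negative index -1 maps to positive index 6 + (-1) = 5. vals[5] = 88.
Sum: 96 + 88 = 184.

184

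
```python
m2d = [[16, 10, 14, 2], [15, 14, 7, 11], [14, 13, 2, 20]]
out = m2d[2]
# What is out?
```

m2d has 3 rows. Row 2 is [14, 13, 2, 20].

[14, 13, 2, 20]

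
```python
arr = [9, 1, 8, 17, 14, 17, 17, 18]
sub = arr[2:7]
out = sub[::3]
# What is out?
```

arr has length 8. The slice arr[2:7] selects indices [2, 3, 4, 5, 6] (2->8, 3->17, 4->14, 5->17, 6->17), giving [8, 17, 14, 17, 17]. So sub = [8, 17, 14, 17, 17]. sub has length 5. The slice sub[::3] selects indices [0, 3] (0->8, 3->17), giving [8, 17].

[8, 17]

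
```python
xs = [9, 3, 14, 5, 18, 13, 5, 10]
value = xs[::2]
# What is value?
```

xs has length 8. The slice xs[::2] selects indices [0, 2, 4, 6] (0->9, 2->14, 4->18, 6->5), giving [9, 14, 18, 5].

[9, 14, 18, 5]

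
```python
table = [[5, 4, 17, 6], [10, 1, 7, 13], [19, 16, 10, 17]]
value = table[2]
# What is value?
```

table has 3 rows. Row 2 is [19, 16, 10, 17].

[19, 16, 10, 17]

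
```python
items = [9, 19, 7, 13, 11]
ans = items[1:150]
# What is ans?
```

items has length 5. The slice items[1:150] selects indices [1, 2, 3, 4] (1->19, 2->7, 3->13, 4->11), giving [19, 7, 13, 11].

[19, 7, 13, 11]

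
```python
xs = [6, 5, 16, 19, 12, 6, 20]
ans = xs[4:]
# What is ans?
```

xs has length 7. The slice xs[4:] selects indices [4, 5, 6] (4->12, 5->6, 6->20), giving [12, 6, 20].

[12, 6, 20]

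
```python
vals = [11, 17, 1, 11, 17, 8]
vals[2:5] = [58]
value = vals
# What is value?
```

vals starts as [11, 17, 1, 11, 17, 8] (length 6). The slice vals[2:5] covers indices [2, 3, 4] with values [1, 11, 17]. Replacing that slice with [58] (different length) produces [11, 17, 58, 8].

[11, 17, 58, 8]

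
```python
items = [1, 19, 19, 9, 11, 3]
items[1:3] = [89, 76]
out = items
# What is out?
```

items starts as [1, 19, 19, 9, 11, 3] (length 6). The slice items[1:3] covers indices [1, 2] with values [19, 19]. Replacing that slice with [89, 76] (same length) produces [1, 89, 76, 9, 11, 3].

[1, 89, 76, 9, 11, 3]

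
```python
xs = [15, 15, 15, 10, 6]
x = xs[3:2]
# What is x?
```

xs has length 5. The slice xs[3:2] resolves to an empty index range, so the result is [].

[]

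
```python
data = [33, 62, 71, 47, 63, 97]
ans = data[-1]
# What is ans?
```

data has length 6. Negative index -1 maps to positive index 6 + (-1) = 5. data[5] = 97.

97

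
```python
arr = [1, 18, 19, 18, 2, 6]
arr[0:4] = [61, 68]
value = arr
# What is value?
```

arr starts as [1, 18, 19, 18, 2, 6] (length 6). The slice arr[0:4] covers indices [0, 1, 2, 3] with values [1, 18, 19, 18]. Replacing that slice with [61, 68] (different length) produces [61, 68, 2, 6].

[61, 68, 2, 6]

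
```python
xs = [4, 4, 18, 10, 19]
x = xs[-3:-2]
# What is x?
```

xs has length 5. The slice xs[-3:-2] selects indices [2] (2->18), giving [18].

[18]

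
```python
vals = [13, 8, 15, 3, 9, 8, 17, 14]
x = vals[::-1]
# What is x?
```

vals has length 8. The slice vals[::-1] selects indices [7, 6, 5, 4, 3, 2, 1, 0] (7->14, 6->17, 5->8, 4->9, 3->3, 2->15, 1->8, 0->13), giving [14, 17, 8, 9, 3, 15, 8, 13].

[14, 17, 8, 9, 3, 15, 8, 13]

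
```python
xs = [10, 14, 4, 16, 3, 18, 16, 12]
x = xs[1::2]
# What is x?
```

xs has length 8. The slice xs[1::2] selects indices [1, 3, 5, 7] (1->14, 3->16, 5->18, 7->12), giving [14, 16, 18, 12].

[14, 16, 18, 12]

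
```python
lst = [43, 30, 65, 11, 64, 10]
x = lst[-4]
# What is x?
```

lst has length 6. Negative index -4 maps to positive index 6 + (-4) = 2. lst[2] = 65.

65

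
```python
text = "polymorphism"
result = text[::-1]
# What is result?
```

text has length 12. The slice text[::-1] selects indices [11, 10, 9, 8, 7, 6, 5, 4, 3, 2, 1, 0] (11->'m', 10->'s', 9->'i', 8->'h', 7->'p', 6->'r', 5->'o', 4->'m', 3->'y', 2->'l', 1->'o', 0->'p'), giving 'msihpromylop'.

'msihpromylop'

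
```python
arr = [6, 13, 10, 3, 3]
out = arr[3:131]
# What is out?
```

arr has length 5. The slice arr[3:131] selects indices [3, 4] (3->3, 4->3), giving [3, 3].

[3, 3]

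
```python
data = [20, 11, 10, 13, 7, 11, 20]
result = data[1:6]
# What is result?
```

data has length 7. The slice data[1:6] selects indices [1, 2, 3, 4, 5] (1->11, 2->10, 3->13, 4->7, 5->11), giving [11, 10, 13, 7, 11].

[11, 10, 13, 7, 11]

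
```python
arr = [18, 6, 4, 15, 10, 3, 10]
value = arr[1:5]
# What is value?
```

arr has length 7. The slice arr[1:5] selects indices [1, 2, 3, 4] (1->6, 2->4, 3->15, 4->10), giving [6, 4, 15, 10].

[6, 4, 15, 10]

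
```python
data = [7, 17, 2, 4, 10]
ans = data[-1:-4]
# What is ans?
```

data has length 5. The slice data[-1:-4] resolves to an empty index range, so the result is [].

[]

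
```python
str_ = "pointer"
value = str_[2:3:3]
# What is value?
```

str_ has length 7. The slice str_[2:3:3] selects indices [2] (2->'i'), giving 'i'.

'i'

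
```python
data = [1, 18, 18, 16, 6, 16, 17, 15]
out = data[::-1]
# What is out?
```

data has length 8. The slice data[::-1] selects indices [7, 6, 5, 4, 3, 2, 1, 0] (7->15, 6->17, 5->16, 4->6, 3->16, 2->18, 1->18, 0->1), giving [15, 17, 16, 6, 16, 18, 18, 1].

[15, 17, 16, 6, 16, 18, 18, 1]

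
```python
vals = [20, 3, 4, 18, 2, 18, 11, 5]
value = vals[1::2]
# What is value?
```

vals has length 8. The slice vals[1::2] selects indices [1, 3, 5, 7] (1->3, 3->18, 5->18, 7->5), giving [3, 18, 18, 5].

[3, 18, 18, 5]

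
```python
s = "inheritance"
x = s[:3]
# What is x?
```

s has length 11. The slice s[:3] selects indices [0, 1, 2] (0->'i', 1->'n', 2->'h'), giving 'inh'.

'inh'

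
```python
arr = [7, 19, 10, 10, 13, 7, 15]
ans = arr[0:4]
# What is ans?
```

arr has length 7. The slice arr[0:4] selects indices [0, 1, 2, 3] (0->7, 1->19, 2->10, 3->10), giving [7, 19, 10, 10].

[7, 19, 10, 10]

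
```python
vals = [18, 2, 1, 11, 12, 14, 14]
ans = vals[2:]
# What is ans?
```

vals has length 7. The slice vals[2:] selects indices [2, 3, 4, 5, 6] (2->1, 3->11, 4->12, 5->14, 6->14), giving [1, 11, 12, 14, 14].

[1, 11, 12, 14, 14]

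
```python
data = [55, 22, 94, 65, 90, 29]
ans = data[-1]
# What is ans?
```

data has length 6. Negative index -1 maps to positive index 6 + (-1) = 5. data[5] = 29.

29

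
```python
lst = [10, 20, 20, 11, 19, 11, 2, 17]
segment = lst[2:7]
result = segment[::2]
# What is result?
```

lst has length 8. The slice lst[2:7] selects indices [2, 3, 4, 5, 6] (2->20, 3->11, 4->19, 5->11, 6->2), giving [20, 11, 19, 11, 2]. So segment = [20, 11, 19, 11, 2]. segment has length 5. The slice segment[::2] selects indices [0, 2, 4] (0->20, 2->19, 4->2), giving [20, 19, 2].

[20, 19, 2]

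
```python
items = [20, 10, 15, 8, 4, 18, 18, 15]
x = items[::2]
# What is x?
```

items has length 8. The slice items[::2] selects indices [0, 2, 4, 6] (0->20, 2->15, 4->4, 6->18), giving [20, 15, 4, 18].

[20, 15, 4, 18]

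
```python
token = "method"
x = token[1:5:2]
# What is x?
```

token has length 6. The slice token[1:5:2] selects indices [1, 3] (1->'e', 3->'h'), giving 'eh'.

'eh'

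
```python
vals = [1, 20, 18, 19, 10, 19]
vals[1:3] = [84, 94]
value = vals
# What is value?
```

vals starts as [1, 20, 18, 19, 10, 19] (length 6). The slice vals[1:3] covers indices [1, 2] with values [20, 18]. Replacing that slice with [84, 94] (same length) produces [1, 84, 94, 19, 10, 19].

[1, 84, 94, 19, 10, 19]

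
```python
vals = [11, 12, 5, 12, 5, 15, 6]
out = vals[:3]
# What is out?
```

vals has length 7. The slice vals[:3] selects indices [0, 1, 2] (0->11, 1->12, 2->5), giving [11, 12, 5].

[11, 12, 5]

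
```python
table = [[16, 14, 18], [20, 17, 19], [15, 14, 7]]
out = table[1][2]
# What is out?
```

table[1] = [20, 17, 19]. Taking column 2 of that row yields 19.

19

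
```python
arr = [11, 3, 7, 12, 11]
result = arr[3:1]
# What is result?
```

arr has length 5. The slice arr[3:1] resolves to an empty index range, so the result is [].

[]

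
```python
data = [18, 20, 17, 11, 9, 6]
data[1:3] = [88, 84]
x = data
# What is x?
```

data starts as [18, 20, 17, 11, 9, 6] (length 6). The slice data[1:3] covers indices [1, 2] with values [20, 17]. Replacing that slice with [88, 84] (same length) produces [18, 88, 84, 11, 9, 6].

[18, 88, 84, 11, 9, 6]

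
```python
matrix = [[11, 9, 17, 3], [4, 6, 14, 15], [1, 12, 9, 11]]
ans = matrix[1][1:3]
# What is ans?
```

matrix[1] = [4, 6, 14, 15]. matrix[1] has length 4. The slice matrix[1][1:3] selects indices [1, 2] (1->6, 2->14), giving [6, 14].

[6, 14]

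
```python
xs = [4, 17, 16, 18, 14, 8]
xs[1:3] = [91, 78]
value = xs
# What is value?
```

xs starts as [4, 17, 16, 18, 14, 8] (length 6). The slice xs[1:3] covers indices [1, 2] with values [17, 16]. Replacing that slice with [91, 78] (same length) produces [4, 91, 78, 18, 14, 8].

[4, 91, 78, 18, 14, 8]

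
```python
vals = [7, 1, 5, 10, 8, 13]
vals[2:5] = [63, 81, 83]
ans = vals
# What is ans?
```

vals starts as [7, 1, 5, 10, 8, 13] (length 6). The slice vals[2:5] covers indices [2, 3, 4] with values [5, 10, 8]. Replacing that slice with [63, 81, 83] (same length) produces [7, 1, 63, 81, 83, 13].

[7, 1, 63, 81, 83, 13]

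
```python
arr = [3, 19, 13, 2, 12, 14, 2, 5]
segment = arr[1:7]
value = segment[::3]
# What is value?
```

arr has length 8. The slice arr[1:7] selects indices [1, 2, 3, 4, 5, 6] (1->19, 2->13, 3->2, 4->12, 5->14, 6->2), giving [19, 13, 2, 12, 14, 2]. So segment = [19, 13, 2, 12, 14, 2]. segment has length 6. The slice segment[::3] selects indices [0, 3] (0->19, 3->12), giving [19, 12].

[19, 12]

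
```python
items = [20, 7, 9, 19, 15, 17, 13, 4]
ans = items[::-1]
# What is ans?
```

items has length 8. The slice items[::-1] selects indices [7, 6, 5, 4, 3, 2, 1, 0] (7->4, 6->13, 5->17, 4->15, 3->19, 2->9, 1->7, 0->20), giving [4, 13, 17, 15, 19, 9, 7, 20].

[4, 13, 17, 15, 19, 9, 7, 20]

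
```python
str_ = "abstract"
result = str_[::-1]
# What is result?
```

str_ has length 8. The slice str_[::-1] selects indices [7, 6, 5, 4, 3, 2, 1, 0] (7->'t', 6->'c', 5->'a', 4->'r', 3->'t', 2->'s', 1->'b', 0->'a'), giving 'tcartsba'.

'tcartsba'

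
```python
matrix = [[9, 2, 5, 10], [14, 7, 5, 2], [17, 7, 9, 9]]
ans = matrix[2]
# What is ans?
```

matrix has 3 rows. Row 2 is [17, 7, 9, 9].

[17, 7, 9, 9]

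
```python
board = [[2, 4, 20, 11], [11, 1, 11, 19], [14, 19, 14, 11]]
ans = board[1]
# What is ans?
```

board has 3 rows. Row 1 is [11, 1, 11, 19].

[11, 1, 11, 19]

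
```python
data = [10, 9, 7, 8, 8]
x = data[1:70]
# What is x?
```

data has length 5. The slice data[1:70] selects indices [1, 2, 3, 4] (1->9, 2->7, 3->8, 4->8), giving [9, 7, 8, 8].

[9, 7, 8, 8]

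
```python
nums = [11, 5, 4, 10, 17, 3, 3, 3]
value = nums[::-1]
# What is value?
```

nums has length 8. The slice nums[::-1] selects indices [7, 6, 5, 4, 3, 2, 1, 0] (7->3, 6->3, 5->3, 4->17, 3->10, 2->4, 1->5, 0->11), giving [3, 3, 3, 17, 10, 4, 5, 11].

[3, 3, 3, 17, 10, 4, 5, 11]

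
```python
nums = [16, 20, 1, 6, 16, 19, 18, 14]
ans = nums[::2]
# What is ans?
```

nums has length 8. The slice nums[::2] selects indices [0, 2, 4, 6] (0->16, 2->1, 4->16, 6->18), giving [16, 1, 16, 18].

[16, 1, 16, 18]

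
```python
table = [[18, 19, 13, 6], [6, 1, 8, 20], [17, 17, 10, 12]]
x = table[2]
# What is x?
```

table has 3 rows. Row 2 is [17, 17, 10, 12].

[17, 17, 10, 12]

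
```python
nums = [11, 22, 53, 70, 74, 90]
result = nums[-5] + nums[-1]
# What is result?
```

nums has length 6. Negative index -5 maps to positive index 6 + (-5) = 1. nums[1] = 22.
nums has length 6. Negative index -1 maps to positive index 6 + (-1) = 5. nums[5] = 90.
Sum: 22 + 90 = 112.

112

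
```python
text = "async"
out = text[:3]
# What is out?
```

text has length 5. The slice text[:3] selects indices [0, 1, 2] (0->'a', 1->'s', 2->'y'), giving 'asy'.

'asy'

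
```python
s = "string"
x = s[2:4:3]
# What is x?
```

s has length 6. The slice s[2:4:3] selects indices [2] (2->'r'), giving 'r'.

'r'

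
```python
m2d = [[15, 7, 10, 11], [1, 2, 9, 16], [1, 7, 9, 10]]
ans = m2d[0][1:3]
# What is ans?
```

m2d[0] = [15, 7, 10, 11]. m2d[0] has length 4. The slice m2d[0][1:3] selects indices [1, 2] (1->7, 2->10), giving [7, 10].

[7, 10]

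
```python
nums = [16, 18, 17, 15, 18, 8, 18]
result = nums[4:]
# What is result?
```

nums has length 7. The slice nums[4:] selects indices [4, 5, 6] (4->18, 5->8, 6->18), giving [18, 8, 18].

[18, 8, 18]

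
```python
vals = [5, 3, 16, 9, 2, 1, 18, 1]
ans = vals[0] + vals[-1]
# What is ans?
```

vals has length 8. vals[0] = 5.
vals has length 8. Negative index -1 maps to positive index 8 + (-1) = 7. vals[7] = 1.
Sum: 5 + 1 = 6.

6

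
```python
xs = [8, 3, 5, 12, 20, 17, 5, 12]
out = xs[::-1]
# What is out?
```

xs has length 8. The slice xs[::-1] selects indices [7, 6, 5, 4, 3, 2, 1, 0] (7->12, 6->5, 5->17, 4->20, 3->12, 2->5, 1->3, 0->8), giving [12, 5, 17, 20, 12, 5, 3, 8].

[12, 5, 17, 20, 12, 5, 3, 8]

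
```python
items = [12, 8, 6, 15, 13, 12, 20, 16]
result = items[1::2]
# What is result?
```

items has length 8. The slice items[1::2] selects indices [1, 3, 5, 7] (1->8, 3->15, 5->12, 7->16), giving [8, 15, 12, 16].

[8, 15, 12, 16]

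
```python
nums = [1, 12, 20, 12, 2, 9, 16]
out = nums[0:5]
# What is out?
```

nums has length 7. The slice nums[0:5] selects indices [0, 1, 2, 3, 4] (0->1, 1->12, 2->20, 3->12, 4->2), giving [1, 12, 20, 12, 2].

[1, 12, 20, 12, 2]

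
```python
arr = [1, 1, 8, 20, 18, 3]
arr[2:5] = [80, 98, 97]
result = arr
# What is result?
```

arr starts as [1, 1, 8, 20, 18, 3] (length 6). The slice arr[2:5] covers indices [2, 3, 4] with values [8, 20, 18]. Replacing that slice with [80, 98, 97] (same length) produces [1, 1, 80, 98, 97, 3].

[1, 1, 80, 98, 97, 3]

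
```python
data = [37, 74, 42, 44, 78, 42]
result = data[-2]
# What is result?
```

data has length 6. Negative index -2 maps to positive index 6 + (-2) = 4. data[4] = 78.

78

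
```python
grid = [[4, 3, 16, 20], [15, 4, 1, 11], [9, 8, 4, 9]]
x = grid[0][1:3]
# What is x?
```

grid[0] = [4, 3, 16, 20]. grid[0] has length 4. The slice grid[0][1:3] selects indices [1, 2] (1->3, 2->16), giving [3, 16].

[3, 16]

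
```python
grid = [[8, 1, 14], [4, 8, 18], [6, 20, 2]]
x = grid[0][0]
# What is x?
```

grid[0] = [8, 1, 14]. Taking column 0 of that row yields 8.

8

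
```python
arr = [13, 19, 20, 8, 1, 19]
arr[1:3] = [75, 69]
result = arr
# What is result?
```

arr starts as [13, 19, 20, 8, 1, 19] (length 6). The slice arr[1:3] covers indices [1, 2] with values [19, 20]. Replacing that slice with [75, 69] (same length) produces [13, 75, 69, 8, 1, 19].

[13, 75, 69, 8, 1, 19]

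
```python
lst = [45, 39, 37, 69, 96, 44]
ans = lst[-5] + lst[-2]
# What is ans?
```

lst has length 6. Negative index -5 maps to positive index 6 + (-5) = 1. lst[1] = 39.
lst has length 6. Negative index -2 maps to positive index 6 + (-2) = 4. lst[4] = 96.
Sum: 39 + 96 = 135.

135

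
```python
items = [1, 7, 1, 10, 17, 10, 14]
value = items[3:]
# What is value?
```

items has length 7. The slice items[3:] selects indices [3, 4, 5, 6] (3->10, 4->17, 5->10, 6->14), giving [10, 17, 10, 14].

[10, 17, 10, 14]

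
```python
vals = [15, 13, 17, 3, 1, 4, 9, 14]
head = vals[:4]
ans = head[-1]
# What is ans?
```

vals has length 8. The slice vals[:4] selects indices [0, 1, 2, 3] (0->15, 1->13, 2->17, 3->3), giving [15, 13, 17, 3]. So head = [15, 13, 17, 3]. Then head[-1] = 3.

3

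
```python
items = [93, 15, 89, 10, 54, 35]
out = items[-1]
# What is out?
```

items has length 6. Negative index -1 maps to positive index 6 + (-1) = 5. items[5] = 35.

35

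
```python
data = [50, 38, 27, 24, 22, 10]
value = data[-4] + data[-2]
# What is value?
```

data has length 6. Negative index -4 maps to positive index 6 + (-4) = 2. data[2] = 27.
data has length 6. Negative index -2 maps to positive index 6 + (-2) = 4. data[4] = 22.
Sum: 27 + 22 = 49.

49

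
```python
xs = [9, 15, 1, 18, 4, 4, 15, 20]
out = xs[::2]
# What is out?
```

xs has length 8. The slice xs[::2] selects indices [0, 2, 4, 6] (0->9, 2->1, 4->4, 6->15), giving [9, 1, 4, 15].

[9, 1, 4, 15]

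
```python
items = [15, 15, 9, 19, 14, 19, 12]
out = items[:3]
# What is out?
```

items has length 7. The slice items[:3] selects indices [0, 1, 2] (0->15, 1->15, 2->9), giving [15, 15, 9].

[15, 15, 9]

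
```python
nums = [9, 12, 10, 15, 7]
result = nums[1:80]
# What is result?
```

nums has length 5. The slice nums[1:80] selects indices [1, 2, 3, 4] (1->12, 2->10, 3->15, 4->7), giving [12, 10, 15, 7].

[12, 10, 15, 7]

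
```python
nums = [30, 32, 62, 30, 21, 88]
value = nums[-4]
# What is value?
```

nums has length 6. Negative index -4 maps to positive index 6 + (-4) = 2. nums[2] = 62.

62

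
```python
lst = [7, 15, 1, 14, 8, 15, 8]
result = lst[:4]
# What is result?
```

lst has length 7. The slice lst[:4] selects indices [0, 1, 2, 3] (0->7, 1->15, 2->1, 3->14), giving [7, 15, 1, 14].

[7, 15, 1, 14]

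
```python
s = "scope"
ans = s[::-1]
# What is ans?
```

s has length 5. The slice s[::-1] selects indices [4, 3, 2, 1, 0] (4->'e', 3->'p', 2->'o', 1->'c', 0->'s'), giving 'epocs'.

'epocs'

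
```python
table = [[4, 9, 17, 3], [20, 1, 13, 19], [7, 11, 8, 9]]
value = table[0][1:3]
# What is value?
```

table[0] = [4, 9, 17, 3]. table[0] has length 4. The slice table[0][1:3] selects indices [1, 2] (1->9, 2->17), giving [9, 17].

[9, 17]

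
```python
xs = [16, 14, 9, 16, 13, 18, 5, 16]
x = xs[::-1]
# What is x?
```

xs has length 8. The slice xs[::-1] selects indices [7, 6, 5, 4, 3, 2, 1, 0] (7->16, 6->5, 5->18, 4->13, 3->16, 2->9, 1->14, 0->16), giving [16, 5, 18, 13, 16, 9, 14, 16].

[16, 5, 18, 13, 16, 9, 14, 16]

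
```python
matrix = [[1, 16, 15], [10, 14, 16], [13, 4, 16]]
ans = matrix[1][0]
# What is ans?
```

matrix[1] = [10, 14, 16]. Taking column 0 of that row yields 10.

10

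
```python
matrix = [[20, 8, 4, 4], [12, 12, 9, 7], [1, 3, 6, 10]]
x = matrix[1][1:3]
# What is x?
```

matrix[1] = [12, 12, 9, 7]. matrix[1] has length 4. The slice matrix[1][1:3] selects indices [1, 2] (1->12, 2->9), giving [12, 9].

[12, 9]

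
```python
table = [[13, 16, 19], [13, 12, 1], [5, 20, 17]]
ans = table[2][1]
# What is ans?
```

table[2] = [5, 20, 17]. Taking column 1 of that row yields 20.

20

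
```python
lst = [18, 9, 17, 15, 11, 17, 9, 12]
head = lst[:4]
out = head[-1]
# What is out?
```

lst has length 8. The slice lst[:4] selects indices [0, 1, 2, 3] (0->18, 1->9, 2->17, 3->15), giving [18, 9, 17, 15]. So head = [18, 9, 17, 15]. Then head[-1] = 15.

15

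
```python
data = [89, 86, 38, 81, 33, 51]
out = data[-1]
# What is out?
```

data has length 6. Negative index -1 maps to positive index 6 + (-1) = 5. data[5] = 51.

51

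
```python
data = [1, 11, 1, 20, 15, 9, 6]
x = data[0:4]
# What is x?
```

data has length 7. The slice data[0:4] selects indices [0, 1, 2, 3] (0->1, 1->11, 2->1, 3->20), giving [1, 11, 1, 20].

[1, 11, 1, 20]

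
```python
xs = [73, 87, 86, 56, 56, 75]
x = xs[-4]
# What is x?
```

xs has length 6. Negative index -4 maps to positive index 6 + (-4) = 2. xs[2] = 86.

86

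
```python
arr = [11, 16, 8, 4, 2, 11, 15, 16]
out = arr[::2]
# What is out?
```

arr has length 8. The slice arr[::2] selects indices [0, 2, 4, 6] (0->11, 2->8, 4->2, 6->15), giving [11, 8, 2, 15].

[11, 8, 2, 15]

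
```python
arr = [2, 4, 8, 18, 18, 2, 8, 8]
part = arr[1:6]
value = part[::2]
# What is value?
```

arr has length 8. The slice arr[1:6] selects indices [1, 2, 3, 4, 5] (1->4, 2->8, 3->18, 4->18, 5->2), giving [4, 8, 18, 18, 2]. So part = [4, 8, 18, 18, 2]. part has length 5. The slice part[::2] selects indices [0, 2, 4] (0->4, 2->18, 4->2), giving [4, 18, 2].

[4, 18, 2]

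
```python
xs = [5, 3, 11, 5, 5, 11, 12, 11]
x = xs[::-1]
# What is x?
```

xs has length 8. The slice xs[::-1] selects indices [7, 6, 5, 4, 3, 2, 1, 0] (7->11, 6->12, 5->11, 4->5, 3->5, 2->11, 1->3, 0->5), giving [11, 12, 11, 5, 5, 11, 3, 5].

[11, 12, 11, 5, 5, 11, 3, 5]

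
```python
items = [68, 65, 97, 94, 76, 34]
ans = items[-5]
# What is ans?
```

items has length 6. Negative index -5 maps to positive index 6 + (-5) = 1. items[1] = 65.

65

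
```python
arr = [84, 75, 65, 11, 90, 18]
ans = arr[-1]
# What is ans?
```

arr has length 6. Negative index -1 maps to positive index 6 + (-1) = 5. arr[5] = 18.

18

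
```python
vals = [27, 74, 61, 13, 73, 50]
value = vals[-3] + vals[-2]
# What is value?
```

vals has length 6. Negative index -3 maps to positive index 6 + (-3) = 3. vals[3] = 13.
vals has length 6. Negative index -2 maps to positive index 6 + (-2) = 4. vals[4] = 73.
Sum: 13 + 73 = 86.

86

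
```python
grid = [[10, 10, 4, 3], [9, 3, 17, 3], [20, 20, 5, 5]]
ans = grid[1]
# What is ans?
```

grid has 3 rows. Row 1 is [9, 3, 17, 3].

[9, 3, 17, 3]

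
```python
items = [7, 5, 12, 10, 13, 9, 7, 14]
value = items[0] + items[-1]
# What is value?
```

items has length 8. items[0] = 7.
items has length 8. Negative index -1 maps to positive index 8 + (-1) = 7. items[7] = 14.
Sum: 7 + 14 = 21.

21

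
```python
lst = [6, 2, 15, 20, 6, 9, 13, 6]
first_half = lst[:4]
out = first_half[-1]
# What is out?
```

lst has length 8. The slice lst[:4] selects indices [0, 1, 2, 3] (0->6, 1->2, 2->15, 3->20), giving [6, 2, 15, 20]. So first_half = [6, 2, 15, 20]. Then first_half[-1] = 20.

20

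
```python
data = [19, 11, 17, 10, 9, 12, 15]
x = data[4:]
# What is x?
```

data has length 7. The slice data[4:] selects indices [4, 5, 6] (4->9, 5->12, 6->15), giving [9, 12, 15].

[9, 12, 15]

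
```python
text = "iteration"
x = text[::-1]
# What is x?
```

text has length 9. The slice text[::-1] selects indices [8, 7, 6, 5, 4, 3, 2, 1, 0] (8->'n', 7->'o', 6->'i', 5->'t', 4->'a', 3->'r', 2->'e', 1->'t', 0->'i'), giving 'noitareti'.

'noitareti'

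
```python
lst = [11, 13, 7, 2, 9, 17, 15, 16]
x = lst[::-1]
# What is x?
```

lst has length 8. The slice lst[::-1] selects indices [7, 6, 5, 4, 3, 2, 1, 0] (7->16, 6->15, 5->17, 4->9, 3->2, 2->7, 1->13, 0->11), giving [16, 15, 17, 9, 2, 7, 13, 11].

[16, 15, 17, 9, 2, 7, 13, 11]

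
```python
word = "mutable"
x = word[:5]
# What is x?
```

word has length 7. The slice word[:5] selects indices [0, 1, 2, 3, 4] (0->'m', 1->'u', 2->'t', 3->'a', 4->'b'), giving 'mutab'.

'mutab'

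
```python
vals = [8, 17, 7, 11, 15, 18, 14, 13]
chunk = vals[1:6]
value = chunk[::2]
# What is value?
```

vals has length 8. The slice vals[1:6] selects indices [1, 2, 3, 4, 5] (1->17, 2->7, 3->11, 4->15, 5->18), giving [17, 7, 11, 15, 18]. So chunk = [17, 7, 11, 15, 18]. chunk has length 5. The slice chunk[::2] selects indices [0, 2, 4] (0->17, 2->11, 4->18), giving [17, 11, 18].

[17, 11, 18]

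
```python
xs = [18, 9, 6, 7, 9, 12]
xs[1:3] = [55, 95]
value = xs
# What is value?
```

xs starts as [18, 9, 6, 7, 9, 12] (length 6). The slice xs[1:3] covers indices [1, 2] with values [9, 6]. Replacing that slice with [55, 95] (same length) produces [18, 55, 95, 7, 9, 12].

[18, 55, 95, 7, 9, 12]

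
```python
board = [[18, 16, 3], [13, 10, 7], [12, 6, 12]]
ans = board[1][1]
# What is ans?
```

board[1] = [13, 10, 7]. Taking column 1 of that row yields 10.

10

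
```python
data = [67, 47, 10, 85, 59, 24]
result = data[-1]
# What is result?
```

data has length 6. Negative index -1 maps to positive index 6 + (-1) = 5. data[5] = 24.

24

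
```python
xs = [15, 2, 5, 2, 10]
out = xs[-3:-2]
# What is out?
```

xs has length 5. The slice xs[-3:-2] selects indices [2] (2->5), giving [5].

[5]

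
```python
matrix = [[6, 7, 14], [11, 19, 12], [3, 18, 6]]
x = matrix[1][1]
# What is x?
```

matrix[1] = [11, 19, 12]. Taking column 1 of that row yields 19.

19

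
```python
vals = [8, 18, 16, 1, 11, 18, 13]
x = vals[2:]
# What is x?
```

vals has length 7. The slice vals[2:] selects indices [2, 3, 4, 5, 6] (2->16, 3->1, 4->11, 5->18, 6->13), giving [16, 1, 11, 18, 13].

[16, 1, 11, 18, 13]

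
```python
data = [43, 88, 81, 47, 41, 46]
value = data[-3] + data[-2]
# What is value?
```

data has length 6. Negative index -3 maps to positive index 6 + (-3) = 3. data[3] = 47.
data has length 6. Negative index -2 maps to positive index 6 + (-2) = 4. data[4] = 41.
Sum: 47 + 41 = 88.

88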